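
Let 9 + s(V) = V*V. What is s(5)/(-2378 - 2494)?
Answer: -2/609 ≈ -0.0032841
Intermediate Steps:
s(V) = -9 + V² (s(V) = -9 + V*V = -9 + V²)
s(5)/(-2378 - 2494) = (-9 + 5²)/(-2378 - 2494) = (-9 + 25)/(-4872) = 16*(-1/4872) = -2/609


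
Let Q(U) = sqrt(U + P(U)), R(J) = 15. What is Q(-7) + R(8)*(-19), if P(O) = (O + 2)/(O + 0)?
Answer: -285 + 2*I*sqrt(77)/7 ≈ -285.0 + 2.5071*I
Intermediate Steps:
P(O) = (2 + O)/O
Q(U) = sqrt(U + (2 + U)/U)
Q(-7) + R(8)*(-19) = sqrt(1 - 7 + 2/(-7)) + 15*(-19) = sqrt(1 - 7 + 2*(-1/7)) - 285 = sqrt(1 - 7 - 2/7) - 285 = sqrt(-44/7) - 285 = 2*I*sqrt(77)/7 - 285 = -285 + 2*I*sqrt(77)/7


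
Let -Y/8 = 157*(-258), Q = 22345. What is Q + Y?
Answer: 346393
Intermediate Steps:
Y = 324048 (Y = -1256*(-258) = -8*(-40506) = 324048)
Q + Y = 22345 + 324048 = 346393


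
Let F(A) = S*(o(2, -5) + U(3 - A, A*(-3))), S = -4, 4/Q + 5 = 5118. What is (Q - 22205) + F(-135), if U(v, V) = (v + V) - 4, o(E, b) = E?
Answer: -124598693/5113 ≈ -24369.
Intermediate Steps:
Q = 4/5113 (Q = 4/(-5 + 5118) = 4/5113 ≈ 0.00078232)
U(v, V) = -4 + V + v (U(v, V) = (V + v) - 4 = -4 + V + v)
F(A) = -4 + 16*A (F(A) = -4*(2 + (-4 + A*(-3) + (3 - A))) = -4*(2 + (-4 - 3*A + (3 - A))) = -4*(2 + (-1 - 4*A)) = -4*(1 - 4*A) = -4 + 16*A)
(Q - 22205) + F(-135) = (4/5113 - 22205) + (-4 + 16*(-135)) = -113534161/5113 + (-4 - 2160) = -113534161/5113 - 2164 = -124598693/5113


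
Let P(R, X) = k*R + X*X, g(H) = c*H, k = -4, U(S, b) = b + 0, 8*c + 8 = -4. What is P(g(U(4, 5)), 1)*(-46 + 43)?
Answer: -93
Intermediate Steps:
c = -3/2 (c = -1 + (1/8)*(-4) = -1 - 1/2 = -3/2 ≈ -1.5000)
U(S, b) = b
g(H) = -3*H/2
P(R, X) = X**2 - 4*R (P(R, X) = -4*R + X*X = -4*R + X**2 = X**2 - 4*R)
P(g(U(4, 5)), 1)*(-46 + 43) = (1**2 - (-6)*5)*(-46 + 43) = (1 - 4*(-15/2))*(-3) = (1 + 30)*(-3) = 31*(-3) = -93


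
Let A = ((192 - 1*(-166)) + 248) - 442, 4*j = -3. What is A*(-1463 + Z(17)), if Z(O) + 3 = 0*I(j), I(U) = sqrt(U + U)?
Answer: -240424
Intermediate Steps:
j = -3/4 (j = (1/4)*(-3) = -3/4 ≈ -0.75000)
I(U) = sqrt(2)*sqrt(U) (I(U) = sqrt(2*U) = sqrt(2)*sqrt(U))
Z(O) = -3 (Z(O) = -3 + 0*(sqrt(2)*sqrt(-3/4)) = -3 + 0*(sqrt(2)*(I*sqrt(3)/2)) = -3 + 0*(I*sqrt(6)/2) = -3 + 0 = -3)
A = 164 (A = ((192 + 166) + 248) - 442 = (358 + 248) - 442 = 606 - 442 = 164)
A*(-1463 + Z(17)) = 164*(-1463 - 3) = 164*(-1466) = -240424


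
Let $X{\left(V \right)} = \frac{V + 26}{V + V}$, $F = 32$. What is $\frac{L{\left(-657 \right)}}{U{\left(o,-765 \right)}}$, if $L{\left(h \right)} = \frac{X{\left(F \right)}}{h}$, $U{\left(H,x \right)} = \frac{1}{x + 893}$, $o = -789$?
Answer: $- \frac{116}{657} \approx -0.17656$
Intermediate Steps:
$X{\left(V \right)} = \frac{26 + V}{2 V}$
$U{\left(H,x \right)} = \frac{1}{893 + x}$
$L{\left(h \right)} = \frac{29}{32 h}$ ($L{\left(h \right)} = \frac{\frac{1}{2} \cdot \frac{1}{32} \left(26 + 32\right)}{h} = \frac{\frac{1}{2} \cdot \frac{1}{32} \cdot 58}{h} = \frac{29}{32 h}$)
$\frac{L{\left(-657 \right)}}{U{\left(o,-765 \right)}} = \frac{\frac{29}{32} \frac{1}{-657}}{\frac{1}{893 - 765}} = \frac{\frac{29}{32} \left(- \frac{1}{657}\right)}{\frac{1}{128}} = - \frac{29 \frac{1}{\frac{1}{128}}}{21024} = \left(- \frac{29}{21024}\right) 128 = - \frac{116}{657}$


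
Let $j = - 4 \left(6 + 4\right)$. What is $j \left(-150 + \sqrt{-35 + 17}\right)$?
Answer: $6000 - 120 i \sqrt{2} \approx 6000.0 - 169.71 i$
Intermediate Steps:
$j = -40$ ($j = \left(-4\right) 10 = -40$)
$j \left(-150 + \sqrt{-35 + 17}\right) = - 40 \left(-150 + \sqrt{-35 + 17}\right) = - 40 \left(-150 + \sqrt{-18}\right) = - 40 \left(-150 + 3 i \sqrt{2}\right) = 6000 - 120 i \sqrt{2}$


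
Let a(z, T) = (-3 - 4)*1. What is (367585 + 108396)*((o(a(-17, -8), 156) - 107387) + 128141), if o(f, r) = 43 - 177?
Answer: 9814728220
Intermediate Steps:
a(z, T) = -7 (a(z, T) = -7*1 = -7)
o(f, r) = -134
(367585 + 108396)*((o(a(-17, -8), 156) - 107387) + 128141) = (367585 + 108396)*((-134 - 107387) + 128141) = 475981*(-107521 + 128141) = 475981*20620 = 9814728220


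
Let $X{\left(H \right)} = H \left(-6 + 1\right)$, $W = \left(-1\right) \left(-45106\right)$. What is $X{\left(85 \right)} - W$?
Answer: $-45531$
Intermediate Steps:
$W = 45106$
$X{\left(H \right)} = - 5 H$ ($X{\left(H \right)} = H \left(-5\right) = - 5 H$)
$X{\left(85 \right)} - W = \left(-5\right) 85 - 45106 = -425 - 45106 = -45531$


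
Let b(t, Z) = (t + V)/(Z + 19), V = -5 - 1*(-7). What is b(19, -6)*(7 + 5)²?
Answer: 3024/13 ≈ 232.62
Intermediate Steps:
V = 2 (V = -5 + 7 = 2)
b(t, Z) = (2 + t)/(19 + Z) (b(t, Z) = (t + 2)/(Z + 19) = (2 + t)/(19 + Z))
b(19, -6)*(7 + 5)² = ((2 + 19)/(19 - 6))*(7 + 5)² = (21/13)*12² = ((1/13)*21)*144 = (21/13)*144 = 3024/13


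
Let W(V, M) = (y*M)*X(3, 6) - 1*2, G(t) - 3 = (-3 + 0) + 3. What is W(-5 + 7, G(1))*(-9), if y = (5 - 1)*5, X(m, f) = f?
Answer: -3222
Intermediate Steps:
y = 20 (y = 4*5 = 20)
G(t) = 3 (G(t) = 3 + ((-3 + 0) + 3) = 3 + (-3 + 3) = 3 + 0 = 3)
W(V, M) = -2 + 120*M (W(V, M) = (20*M)*6 - 1*2 = 120*M - 2 = -2 + 120*M)
W(-5 + 7, G(1))*(-9) = (-2 + 120*3)*(-9) = (-2 + 360)*(-9) = 358*(-9) = -3222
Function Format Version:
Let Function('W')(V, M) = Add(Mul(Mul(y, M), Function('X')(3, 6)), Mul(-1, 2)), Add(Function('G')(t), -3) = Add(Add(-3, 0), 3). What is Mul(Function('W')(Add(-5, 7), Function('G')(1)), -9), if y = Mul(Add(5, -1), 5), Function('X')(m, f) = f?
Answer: -3222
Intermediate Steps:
y = 20 (y = Mul(4, 5) = 20)
Function('G')(t) = 3 (Function('G')(t) = Add(3, Add(Add(-3, 0), 3)) = Add(3, Add(-3, 3)) = Add(3, 0) = 3)
Function('W')(V, M) = Add(-2, Mul(120, M)) (Function('W')(V, M) = Add(Mul(Mul(20, M), 6), Mul(-1, 2)) = Add(Mul(120, M), -2) = Add(-2, Mul(120, M)))
Mul(Function('W')(Add(-5, 7), Function('G')(1)), -9) = Mul(Add(-2, Mul(120, 3)), -9) = Mul(Add(-2, 360), -9) = Mul(358, -9) = -3222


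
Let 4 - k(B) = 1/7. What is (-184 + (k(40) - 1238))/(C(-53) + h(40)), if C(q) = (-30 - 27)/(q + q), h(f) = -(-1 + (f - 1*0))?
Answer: 116918/3171 ≈ 36.871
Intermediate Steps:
k(B) = 27/7 (k(B) = 4 - 1/7 = 27/7)
h(f) = 1 - f (h(f) = -(-1 + (f + 0)) = -(-1 + f) = 1 - f)
C(q) = -57/(2*q) (C(q) = -57*1/(2*q) = -57/(2*q))
(-184 + (k(40) - 1238))/(C(-53) + h(40)) = (-184 + (27/7 - 1238))/(-57/2/(-53) + (1 - 1*40)) = (-184 - 8639/7)/(-57/2*(-1/53) + (1 - 40)) = -9927/(7*(57/106 - 39)) = -9927/(7*(-4077/106)) = -9927/7*(-106/4077) = 116918/3171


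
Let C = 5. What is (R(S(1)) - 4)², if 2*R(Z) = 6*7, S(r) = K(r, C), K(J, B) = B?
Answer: 289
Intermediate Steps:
S(r) = 5
R(Z) = 21 (R(Z) = (6*7)/2 = (½)*42 = 21)
(R(S(1)) - 4)² = (21 - 4)² = 17² = 289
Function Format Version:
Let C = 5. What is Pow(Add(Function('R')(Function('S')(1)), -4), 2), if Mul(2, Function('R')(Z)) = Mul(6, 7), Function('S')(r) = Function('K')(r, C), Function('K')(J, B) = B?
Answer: 289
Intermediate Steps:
Function('S')(r) = 5
Function('R')(Z) = 21 (Function('R')(Z) = Mul(Rational(1, 2), Mul(6, 7)) = Mul(Rational(1, 2), 42) = 21)
Pow(Add(Function('R')(Function('S')(1)), -4), 2) = Pow(Add(21, -4), 2) = Pow(17, 2) = 289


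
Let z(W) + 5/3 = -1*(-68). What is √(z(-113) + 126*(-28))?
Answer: I*√31155/3 ≈ 58.836*I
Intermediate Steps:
z(W) = 199/3 (z(W) = -5/3 - 1*(-68) = -5/3 + 68 = 199/3)
√(z(-113) + 126*(-28)) = √(199/3 + 126*(-28)) = √(199/3 - 3528) = √(-10385/3) = I*√31155/3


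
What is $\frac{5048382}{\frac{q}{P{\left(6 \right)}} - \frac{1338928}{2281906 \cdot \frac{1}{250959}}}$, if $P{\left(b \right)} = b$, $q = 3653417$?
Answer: $\frac{34559799528276}{3160328990545} \approx 10.936$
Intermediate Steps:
$\frac{5048382}{\frac{q}{P{\left(6 \right)}} - \frac{1338928}{2281906 \cdot \frac{1}{250959}}} = \frac{5048382}{\frac{3653417}{6} - \frac{1338928}{2281906 \cdot \frac{1}{250959}}} = \frac{5048382}{3653417 \cdot \frac{1}{6} - \frac{1338928}{2281906 \cdot \frac{1}{250959}}} = \frac{5048382}{\frac{3653417}{6} - \frac{1338928}{\frac{2281906}{250959}}} = \frac{5048382}{\frac{3653417}{6} - \frac{168008015976}{1140953}} = \frac{5048382}{\frac{3160328990545}{6845718}} = 5048382 \cdot \frac{6845718}{3160328990545} = \frac{34559799528276}{3160328990545}$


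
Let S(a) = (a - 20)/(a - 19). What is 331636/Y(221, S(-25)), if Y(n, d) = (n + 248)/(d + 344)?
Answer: 1258641529/5159 ≈ 2.4397e+5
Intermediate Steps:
S(a) = (-20 + a)/(-19 + a)
Y(n, d) = (248 + n)/(344 + d)
331636/Y(221, S(-25)) = 331636/(((248 + 221)/(344 + (-20 - 25)/(-19 - 25)))) = 331636/((469/(344 - 45/(-44)))) = 331636/((469/(344 - 1/44*(-45)))) = 331636/((469/(344 + 45/44))) = 331636/((469/(15181/44))) = 331636/(((44/15181)*469)) = 331636/(20636/15181) = 331636*(15181/20636) = 1258641529/5159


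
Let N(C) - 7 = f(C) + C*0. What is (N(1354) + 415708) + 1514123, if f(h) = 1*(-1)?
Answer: 1929837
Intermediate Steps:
f(h) = -1
N(C) = 6 (N(C) = 7 + (-1 + C*0) = 7 + (-1 + 0) = 7 - 1 = 6)
(N(1354) + 415708) + 1514123 = (6 + 415708) + 1514123 = 415714 + 1514123 = 1929837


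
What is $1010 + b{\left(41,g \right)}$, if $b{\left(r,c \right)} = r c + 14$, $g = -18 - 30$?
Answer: $-944$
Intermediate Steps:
$g = -48$
$b{\left(r,c \right)} = 14 + c r$ ($b{\left(r,c \right)} = c r + 14 = 14 + c r$)
$1010 + b{\left(41,g \right)} = 1010 + \left(14 - 1968\right) = 1010 - 1954 = -944$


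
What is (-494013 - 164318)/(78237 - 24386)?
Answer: -658331/53851 ≈ -12.225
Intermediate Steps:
(-494013 - 164318)/(78237 - 24386) = -658331/53851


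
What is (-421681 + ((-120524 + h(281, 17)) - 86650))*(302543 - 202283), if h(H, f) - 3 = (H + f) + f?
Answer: -63017119620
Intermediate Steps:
h(H, f) = 3 + H + 2*f (h(H, f) = 3 + ((H + f) + f) = 3 + (H + 2*f) = 3 + H + 2*f)
(-421681 + ((-120524 + h(281, 17)) - 86650))*(302543 - 202283) = (-421681 + ((-120524 + (3 + 281 + 2*17)) - 86650))*(302543 - 202283) = (-421681 + ((-120524 + (3 + 281 + 34)) - 86650))*100260 = (-421681 + ((-120524 + 318) - 86650))*100260 = (-421681 + (-120206 - 86650))*100260 = (-421681 - 206856)*100260 = -628537*100260 = -63017119620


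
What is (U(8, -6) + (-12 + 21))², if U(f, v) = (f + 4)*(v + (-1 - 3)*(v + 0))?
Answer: 50625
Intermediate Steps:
U(f, v) = -3*v*(4 + f) (U(f, v) = (4 + f)*(v - 4*v) = (4 + f)*(-3*v) = -3*v*(4 + f))
(U(8, -6) + (-12 + 21))² = (-3*(-6)*(4 + 8) + (-12 + 21))² = (-3*(-6)*12 + 9)² = (216 + 9)² = 225² = 50625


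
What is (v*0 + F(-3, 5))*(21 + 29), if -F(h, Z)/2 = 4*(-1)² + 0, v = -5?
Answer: -400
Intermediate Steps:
F(h, Z) = -8 (F(h, Z) = -2*(4*(-1)² + 0) = -2*(4*1 + 0) = -2*(4 + 0) = -2*4 = -8)
(v*0 + F(-3, 5))*(21 + 29) = (-5*0 - 8)*(21 + 29) = (0 - 8)*50 = -8*50 = -400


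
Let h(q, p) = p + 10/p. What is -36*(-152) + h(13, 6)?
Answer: 16439/3 ≈ 5479.7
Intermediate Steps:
-36*(-152) + h(13, 6) = -36*(-152) + (6 + 10/6) = 5472 + (6 + 10*(⅙)) = 5472 + (6 + 5/3) = 5472 + 23/3 = 16439/3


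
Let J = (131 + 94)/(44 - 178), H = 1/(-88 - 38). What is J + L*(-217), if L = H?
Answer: 26/603 ≈ 0.043118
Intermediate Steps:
H = -1/126 (H = 1/(-126) = -1/126 ≈ -0.0079365)
L = -1/126 ≈ -0.0079365
J = -225/134 (J = 225/(-134) = 225*(-1/134) = -225/134 ≈ -1.6791)
J + L*(-217) = -225/134 - 1/126*(-217) = -225/134 + 31/18 = 26/603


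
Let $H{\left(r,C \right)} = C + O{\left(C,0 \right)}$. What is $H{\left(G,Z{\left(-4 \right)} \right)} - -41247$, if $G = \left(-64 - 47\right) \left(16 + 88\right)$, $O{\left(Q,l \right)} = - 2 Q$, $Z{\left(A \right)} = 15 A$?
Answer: $41307$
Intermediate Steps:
$G = -11544$ ($G = \left(-111\right) 104 = -11544$)
$H{\left(r,C \right)} = - C$ ($H{\left(r,C \right)} = C - 2 C = - C$)
$H{\left(G,Z{\left(-4 \right)} \right)} - -41247 = - 15 \left(-4\right) - -41247 = \left(-1\right) \left(-60\right) + 41247 = 60 + 41247 = 41307$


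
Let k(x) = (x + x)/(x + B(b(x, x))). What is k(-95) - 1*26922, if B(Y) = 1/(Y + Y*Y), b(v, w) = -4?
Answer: -30661878/1139 ≈ -26920.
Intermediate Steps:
B(Y) = 1/(Y + Y²)
k(x) = 2*x/(1/12 + x) (k(x) = (x + x)/(x + 1/((-4)*(1 - 4))) = (2*x)/(x - ¼/(-3)) = (2*x)/(x - ¼*(-⅓)) = (2*x)/(x + 1/12) = (2*x)/(1/12 + x) = 2*x/(1/12 + x))
k(-95) - 1*26922 = 24*(-95)/(1 + 12*(-95)) - 1*26922 = 24*(-95)/(1 - 1140) - 26922 = 24*(-95)/(-1139) - 26922 = 24*(-95)*(-1/1139) - 26922 = 2280/1139 - 26922 = -30661878/1139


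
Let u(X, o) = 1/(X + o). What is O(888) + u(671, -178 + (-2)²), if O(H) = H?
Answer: 441337/497 ≈ 888.00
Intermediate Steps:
O(888) + u(671, -178 + (-2)²) = 888 + 1/(671 + (-178 + (-2)²)) = 888 + 1/(671 + (-178 + 4)) = 888 + 1/(671 - 174) = 888 + 1/497 = 441337/497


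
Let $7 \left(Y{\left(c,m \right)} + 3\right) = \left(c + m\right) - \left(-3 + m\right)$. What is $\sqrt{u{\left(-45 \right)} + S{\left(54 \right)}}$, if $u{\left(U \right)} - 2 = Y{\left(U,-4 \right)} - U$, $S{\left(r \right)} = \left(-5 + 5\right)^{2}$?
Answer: $\sqrt{38} \approx 6.1644$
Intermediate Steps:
$S{\left(r \right)} = 0$ ($S{\left(r \right)} = 0^{2} = 0$)
$Y{\left(c,m \right)} = - \frac{18}{7} + \frac{c}{7}$ ($Y{\left(c,m \right)} = -3 + \frac{\left(c + m\right) - \left(-3 + m\right)}{7} = -3 + \frac{3 + c}{7} = -3 + \left(\frac{3}{7} + \frac{c}{7}\right) = - \frac{18}{7} + \frac{c}{7}$)
$u{\left(U \right)} = - \frac{4}{7} - \frac{6 U}{7}$ ($u{\left(U \right)} = 2 - \left(\frac{18}{7} + \frac{6 U}{7}\right) = - \frac{4}{7} - \frac{6 U}{7}$)
$\sqrt{u{\left(-45 \right)} + S{\left(54 \right)}} = \sqrt{\left(- \frac{4}{7} - - \frac{270}{7}\right) + 0} = \sqrt{\left(- \frac{4}{7} + \frac{270}{7}\right) + 0} = \sqrt{38 + 0} = \sqrt{38}$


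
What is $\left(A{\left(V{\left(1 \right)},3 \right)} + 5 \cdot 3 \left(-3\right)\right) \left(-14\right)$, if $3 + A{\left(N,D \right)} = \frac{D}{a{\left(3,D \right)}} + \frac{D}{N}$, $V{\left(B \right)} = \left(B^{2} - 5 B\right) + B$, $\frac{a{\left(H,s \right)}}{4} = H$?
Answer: $\frac{1365}{2} \approx 682.5$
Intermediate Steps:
$a{\left(H,s \right)} = 4 H$
$V{\left(B \right)} = B^{2} - 4 B$
$A{\left(N,D \right)} = -3 + \frac{D}{12} + \frac{D}{N}$ ($A{\left(N,D \right)} = -3 + \left(\frac{D}{4 \cdot 3} + \frac{D}{N}\right) = -3 + \left(\frac{D}{12} + \frac{D}{N}\right) = -3 + \frac{D}{12} + \frac{D}{N}$)
$\left(A{\left(V{\left(1 \right)},3 \right)} + 5 \cdot 3 \left(-3\right)\right) \left(-14\right) = \left(\left(-3 + \frac{1}{12} \cdot 3 + \frac{3}{1 \left(-4 + 1\right)}\right) + 5 \cdot 3 \left(-3\right)\right) \left(-14\right) = \left(\left(-3 + \frac{1}{4} + \frac{3}{1 \left(-3\right)}\right) + 15 \left(-3\right)\right) \left(-14\right) = \left(\left(-3 + \frac{1}{4} + \frac{3}{-3}\right) - 45\right) \left(-14\right) = \left(\left(-3 + \frac{1}{4} + 3 \left(- \frac{1}{3}\right)\right) - 45\right) \left(-14\right) = \left(\left(-3 + \frac{1}{4} - 1\right) - 45\right) \left(-14\right) = \left(- \frac{15}{4} - 45\right) \left(-14\right) = \left(- \frac{195}{4}\right) \left(-14\right) = \frac{1365}{2}$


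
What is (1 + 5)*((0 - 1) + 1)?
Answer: 0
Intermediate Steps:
(1 + 5)*((0 - 1) + 1) = 6*(-1 + 1) = 6*0 = 0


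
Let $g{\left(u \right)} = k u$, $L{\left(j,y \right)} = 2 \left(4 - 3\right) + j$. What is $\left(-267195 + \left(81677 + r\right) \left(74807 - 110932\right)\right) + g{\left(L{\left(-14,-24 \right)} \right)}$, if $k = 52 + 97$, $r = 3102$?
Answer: $-3062910358$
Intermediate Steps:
$k = 149$
$L{\left(j,y \right)} = 2 + j$ ($L{\left(j,y \right)} = 2 \left(4 - 3\right) + j = 2 \cdot 1 + j = 2 + j$)
$g{\left(u \right)} = 149 u$
$\left(-267195 + \left(81677 + r\right) \left(74807 - 110932\right)\right) + g{\left(L{\left(-14,-24 \right)} \right)} = \left(-267195 + \left(81677 + 3102\right) \left(74807 - 110932\right)\right) + 149 \left(2 - 14\right) = \left(-267195 + 84779 \left(-36125\right)\right) + 149 \left(-12\right) = \left(-267195 - 3062641375\right) - 1788 = -3062908570 - 1788 = -3062910358$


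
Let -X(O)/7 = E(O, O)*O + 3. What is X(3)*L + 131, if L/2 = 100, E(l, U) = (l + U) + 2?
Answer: -37669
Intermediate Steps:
E(l, U) = 2 + U + l (E(l, U) = (U + l) + 2 = 2 + U + l)
L = 200 (L = 2*100 = 200)
X(O) = -21 - 7*O*(2 + 2*O) (X(O) = -7*((2 + O + O)*O + 3) = -7*((2 + 2*O)*O + 3) = -7*(O*(2 + 2*O) + 3) = -7*(3 + O*(2 + 2*O)) = -21 - 7*O*(2 + 2*O))
X(3)*L + 131 = (-21 - 14*3*(1 + 3))*200 + 131 = (-21 - 14*3*4)*200 + 131 = (-21 - 168)*200 + 131 = -189*200 + 131 = -37800 + 131 = -37669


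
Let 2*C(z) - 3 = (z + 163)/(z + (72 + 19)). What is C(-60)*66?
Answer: 6468/31 ≈ 208.65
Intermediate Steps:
C(z) = 3/2 + (163 + z)/(2*(91 + z)) (C(z) = 3/2 + ((z + 163)/(z + (72 + 19)))/2 = 3/2 + ((163 + z)/(z + 91))/2 = 3/2 + ((163 + z)/(91 + z))/2 = 3/2 + (163 + z)/(2*(91 + z)))
C(-60)*66 = (2*(109 - 60)/(91 - 60))*66 = (2*49/31)*66 = (2*(1/31)*49)*66 = (98/31)*66 = 6468/31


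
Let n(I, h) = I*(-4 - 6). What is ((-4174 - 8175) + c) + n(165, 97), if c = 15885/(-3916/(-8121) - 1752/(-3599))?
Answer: 67803361591/28321676 ≈ 2394.0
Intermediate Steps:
n(I, h) = -10*I (n(I, h) = I*(-10) = -10*I)
c = 464278503915/28321676 (c = 15885/(-3916*(-1/8121) - 1752*(-1/3599)) = 15885/(3916/8121 + 1752/3599) = 15885/(28321676/29227479) = 15885*(29227479/28321676) = 464278503915/28321676 ≈ 16393.)
((-4174 - 8175) + c) + n(165, 97) = ((-4174 - 8175) + 464278503915/28321676) - 10*165 = (-12349 + 464278503915/28321676) - 1650 = 114534126991/28321676 - 1650 = 67803361591/28321676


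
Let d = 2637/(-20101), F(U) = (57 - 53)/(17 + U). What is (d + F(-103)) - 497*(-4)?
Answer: 1718160291/864343 ≈ 1987.8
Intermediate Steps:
F(U) = 4/(17 + U)
d = -2637/20101 (d = 2637*(-1/20101) = -2637/20101 ≈ -0.13119)
(d + F(-103)) - 497*(-4) = (-2637/20101 + 4/(17 - 103)) - 497*(-4) = (-2637/20101 + 4/(-86)) + 1988 = (-2637/20101 + 4*(-1/86)) + 1988 = (-2637/20101 - 2/43) + 1988 = -153593/864343 + 1988 = 1718160291/864343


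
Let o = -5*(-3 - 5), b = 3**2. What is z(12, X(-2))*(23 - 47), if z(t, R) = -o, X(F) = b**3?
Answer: 960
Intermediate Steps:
b = 9
X(F) = 729 (X(F) = 9**3 = 729)
o = 40 (o = -5*(-8) = 40)
z(t, R) = -40 (z(t, R) = -1*40 = -40)
z(12, X(-2))*(23 - 47) = -40*(23 - 47) = -40*(-24) = 960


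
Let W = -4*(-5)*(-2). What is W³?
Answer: -64000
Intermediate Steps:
W = -40 (W = 20*(-2) = -40)
W³ = (-40)³ = -64000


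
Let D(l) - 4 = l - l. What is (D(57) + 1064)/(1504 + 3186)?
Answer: 534/2345 ≈ 0.22772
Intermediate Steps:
D(l) = 4 (D(l) = 4 + (l - l) = 4 + 0 = 4)
(D(57) + 1064)/(1504 + 3186) = (4 + 1064)/(1504 + 3186) = 1068/4690 = 1068*(1/4690) = 534/2345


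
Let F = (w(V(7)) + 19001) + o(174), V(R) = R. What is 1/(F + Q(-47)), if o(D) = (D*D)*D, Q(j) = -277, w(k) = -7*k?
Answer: 1/5286699 ≈ 1.8915e-7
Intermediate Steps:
o(D) = D³ (o(D) = D²*D = D³)
F = 5286976 (F = (-7*7 + 19001) + 174³ = (-49 + 19001) + 5268024 = 18952 + 5268024 = 5286976)
1/(F + Q(-47)) = 1/(5286976 - 277) = 1/5286699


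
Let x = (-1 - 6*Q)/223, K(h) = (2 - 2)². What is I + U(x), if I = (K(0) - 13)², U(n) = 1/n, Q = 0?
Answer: -54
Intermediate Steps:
K(h) = 0 (K(h) = 0² = 0)
x = -1/223 (x = (-1 - 6*0)/223 = (-1 + 0)*(1/223) = -1*1/223 = -1/223 ≈ -0.0044843)
I = 169 (I = (0 - 13)² = (-13)² = 169)
I + U(x) = 169 + 1/(-1/223) = 169 - 223 = -54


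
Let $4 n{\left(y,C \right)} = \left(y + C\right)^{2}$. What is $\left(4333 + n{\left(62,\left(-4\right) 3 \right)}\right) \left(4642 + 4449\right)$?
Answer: $45073178$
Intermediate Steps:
$n{\left(y,C \right)} = \frac{\left(C + y\right)^{2}}{4}$ ($n{\left(y,C \right)} = \frac{\left(y + C\right)^{2}}{4} = \frac{\left(C + y\right)^{2}}{4}$)
$\left(4333 + n{\left(62,\left(-4\right) 3 \right)}\right) \left(4642 + 4449\right) = \left(4333 + \frac{\left(\left(-4\right) 3 + 62\right)^{2}}{4}\right) \left(4642 + 4449\right) = \left(4333 + \frac{\left(-12 + 62\right)^{2}}{4}\right) 9091 = \left(4333 + \frac{50^{2}}{4}\right) 9091 = \left(4333 + \frac{1}{4} \cdot 2500\right) 9091 = \left(4333 + 625\right) 9091 = 4958 \cdot 9091 = 45073178$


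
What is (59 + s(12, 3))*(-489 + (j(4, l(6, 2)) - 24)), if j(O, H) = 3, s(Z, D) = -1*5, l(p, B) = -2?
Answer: -27540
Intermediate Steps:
s(Z, D) = -5
(59 + s(12, 3))*(-489 + (j(4, l(6, 2)) - 24)) = (59 - 5)*(-489 + (3 - 24)) = 54*(-489 - 21) = 54*(-510) = -27540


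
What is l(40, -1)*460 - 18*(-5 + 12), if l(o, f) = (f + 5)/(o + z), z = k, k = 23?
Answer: -6098/63 ≈ -96.794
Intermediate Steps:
z = 23
l(o, f) = (5 + f)/(23 + o) (l(o, f) = (f + 5)/(o + 23) = (5 + f)/(23 + o))
l(40, -1)*460 - 18*(-5 + 12) = ((5 - 1)/(23 + 40))*460 - 18*(-5 + 12) = (4/63)*460 - 18*7 = ((1/63)*4)*460 - 126 = (4/63)*460 - 126 = 1840/63 - 126 = -6098/63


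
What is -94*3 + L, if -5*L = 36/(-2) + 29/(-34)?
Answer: -47299/170 ≈ -278.23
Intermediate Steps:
L = 641/170 (L = -(36/(-2) + 29/(-34))/5 = -(36*(-½) + 29*(-1/34))/5 = -(-18 - 29/34)/5 = -⅕*(-641/34) = 641/170 ≈ 3.7706)
-94*3 + L = -94*3 + 641/170 = -282 + 641/170 = -47299/170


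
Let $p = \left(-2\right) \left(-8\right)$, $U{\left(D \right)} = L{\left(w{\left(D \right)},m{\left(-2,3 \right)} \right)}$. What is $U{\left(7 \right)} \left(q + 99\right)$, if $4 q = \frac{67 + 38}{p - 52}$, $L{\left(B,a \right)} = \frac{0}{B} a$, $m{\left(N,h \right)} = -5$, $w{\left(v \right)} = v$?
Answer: $0$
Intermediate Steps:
$L{\left(B,a \right)} = 0$ ($L{\left(B,a \right)} = 0 a = 0$)
$U{\left(D \right)} = 0$
$p = 16$
$q = - \frac{35}{48}$ ($q = \frac{\left(67 + 38\right) \frac{1}{16 - 52}}{4} = \frac{105 \frac{1}{-36}}{4} = \frac{105 \left(- \frac{1}{36}\right)}{4} = \frac{1}{4} \left(- \frac{35}{12}\right) = - \frac{35}{48} \approx -0.72917$)
$U{\left(7 \right)} \left(q + 99\right) = 0 \left(- \frac{35}{48} + 99\right) = 0 \cdot \frac{4717}{48} = 0$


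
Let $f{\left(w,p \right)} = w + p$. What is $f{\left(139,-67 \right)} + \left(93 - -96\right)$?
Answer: $261$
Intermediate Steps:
$f{\left(w,p \right)} = p + w$
$f{\left(139,-67 \right)} + \left(93 - -96\right) = \left(-67 + 139\right) + \left(93 - -96\right) = 72 + \left(93 + 96\right) = 72 + 189 = 261$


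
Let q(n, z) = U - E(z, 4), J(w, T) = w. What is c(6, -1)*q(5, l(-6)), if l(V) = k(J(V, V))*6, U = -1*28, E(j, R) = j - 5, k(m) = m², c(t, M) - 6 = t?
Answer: -2868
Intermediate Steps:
c(t, M) = 6 + t
E(j, R) = -5 + j
U = -28
l(V) = 6*V² (l(V) = V²*6 = 6*V²)
q(n, z) = -23 - z (q(n, z) = -28 - (-5 + z) = -28 + (5 - z) = -23 - z)
c(6, -1)*q(5, l(-6)) = (6 + 6)*(-23 - 6*(-6)²) = 12*(-23 - 6*36) = 12*(-23 - 1*216) = 12*(-23 - 216) = 12*(-239) = -2868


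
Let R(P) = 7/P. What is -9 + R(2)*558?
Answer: 1944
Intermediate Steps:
-9 + R(2)*558 = -9 + (7/2)*558 = -9 + 1953 = 1944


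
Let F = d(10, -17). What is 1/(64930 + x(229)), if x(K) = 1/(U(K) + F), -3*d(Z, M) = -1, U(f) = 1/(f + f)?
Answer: 461/29934104 ≈ 1.5400e-5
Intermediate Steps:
U(f) = 1/(2*f)
d(Z, M) = ⅓ (d(Z, M) = -⅓*(-1) = ⅓)
F = ⅓ ≈ 0.33333
x(K) = 1/(⅓ + 1/(2*K)) (x(K) = 1/(1/(2*K) + ⅓) = 1/(⅓ + 1/(2*K)))
1/(64930 + x(229)) = 1/(64930 + 6*229/(3 + 2*229)) = 1/(64930 + 6*229/(3 + 458)) = 1/(64930 + 6*229/461) = 1/(64930 + 6*229*(1/461)) = 1/(64930 + 1374/461) = 1/(29934104/461) = 461/29934104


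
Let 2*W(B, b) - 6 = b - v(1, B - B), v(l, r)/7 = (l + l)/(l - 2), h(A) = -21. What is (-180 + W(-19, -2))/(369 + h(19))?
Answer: -57/116 ≈ -0.49138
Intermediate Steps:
v(l, r) = 14*l/(-2 + l) (v(l, r) = 7*((l + l)/(l - 2)) = 7*((2*l)/(-2 + l)) = 7*(2*l/(-2 + l)) = 14*l/(-2 + l))
W(B, b) = 10 + b/2 (W(B, b) = 3 + (b - 14/(-2 + 1))/2 = 3 + (b - 14/(-1))/2 = 3 + (b - 14*(-1))/2 = 3 + (b - 1*(-14))/2 = 3 + (b + 14)/2 = 3 + (14 + b)/2 = 3 + (7 + b/2) = 10 + b/2)
(-180 + W(-19, -2))/(369 + h(19)) = (-180 + (10 + (½)*(-2)))/(369 - 21) = (-180 + (10 - 1))/348 = (-180 + 9)*(1/348) = -171*1/348 = -57/116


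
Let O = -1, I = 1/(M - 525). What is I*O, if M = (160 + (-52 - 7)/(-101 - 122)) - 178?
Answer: 223/121030 ≈ 0.0018425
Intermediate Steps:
M = -3955/223 (M = (160 - 59/(-223)) - 178 = (160 - 59*(-1/223)) - 178 = (160 + 59/223) - 178 = 35739/223 - 178 = -3955/223 ≈ -17.735)
I = -223/121030 (I = 1/(-3955/223 - 525) = 1/(-121030/223) = -223/121030 ≈ -0.0018425)
I*O = -223/121030*(-1) = 223/121030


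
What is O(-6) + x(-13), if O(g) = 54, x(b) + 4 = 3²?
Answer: 59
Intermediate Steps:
x(b) = 5 (x(b) = -4 + 3² = -4 + 9 = 5)
O(-6) + x(-13) = 54 + 5 = 59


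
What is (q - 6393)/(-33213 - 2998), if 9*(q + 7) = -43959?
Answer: 33853/108633 ≈ 0.31163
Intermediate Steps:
q = -14674/3 (q = -7 + (⅑)*(-43959) = -7 - 14653/3 = -14674/3 ≈ -4891.3)
(q - 6393)/(-33213 - 2998) = (-14674/3 - 6393)/(-33213 - 2998) = -33853/3/(-36211) = -33853/3*(-1/36211) = 33853/108633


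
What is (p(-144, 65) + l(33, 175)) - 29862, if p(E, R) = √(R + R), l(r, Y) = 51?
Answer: -29811 + √130 ≈ -29800.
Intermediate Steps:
p(E, R) = √2*√R (p(E, R) = √(2*R) = √2*√R)
(p(-144, 65) + l(33, 175)) - 29862 = (√2*√65 + 51) - 29862 = (√130 + 51) - 29862 = (51 + √130) - 29862 = -29811 + √130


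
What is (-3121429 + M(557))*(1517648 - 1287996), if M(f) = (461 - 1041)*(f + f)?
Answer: -865225162948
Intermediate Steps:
M(f) = -1160*f
(-3121429 + M(557))*(1517648 - 1287996) = (-3121429 - 1160*557)*(1517648 - 1287996) = (-3121429 - 646120)*229652 = -3767549*229652 = -865225162948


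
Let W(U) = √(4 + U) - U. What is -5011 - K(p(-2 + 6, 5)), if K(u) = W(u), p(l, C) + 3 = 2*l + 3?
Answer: -5003 - 2*√3 ≈ -5006.5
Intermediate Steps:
p(l, C) = 2*l (p(l, C) = -3 + (2*l + 3) = -3 + (3 + 2*l) = 2*l)
K(u) = √(4 + u) - u
-5011 - K(p(-2 + 6, 5)) = -5011 - (√(4 + 2*(-2 + 6)) - 2*(-2 + 6)) = -5011 - (√(4 + 2*4) - 2*4) = -5011 - (√(4 + 8) - 1*8) = -5011 - (√12 - 8) = -5011 - (2*√3 - 8) = -5011 - (-8 + 2*√3) = -5011 + (8 - 2*√3) = -5003 - 2*√3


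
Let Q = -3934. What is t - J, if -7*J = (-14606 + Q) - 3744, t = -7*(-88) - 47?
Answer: -18301/7 ≈ -2614.4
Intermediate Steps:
t = 569 (t = 616 - 47 = 569)
J = 22284/7 (J = -((-14606 - 3934) - 3744)/7 = -(-18540 - 3744)/7 = -⅐*(-22284) = 22284/7 ≈ 3183.4)
t - J = 569 - 1*22284/7 = 569 - 22284/7 = -18301/7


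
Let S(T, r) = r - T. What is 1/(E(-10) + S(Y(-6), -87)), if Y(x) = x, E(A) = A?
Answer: -1/91 ≈ -0.010989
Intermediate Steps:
1/(E(-10) + S(Y(-6), -87)) = 1/(-10 + (-87 - 1*(-6))) = 1/(-10 + (-87 + 6)) = 1/(-10 - 81) = 1/(-91) = -1/91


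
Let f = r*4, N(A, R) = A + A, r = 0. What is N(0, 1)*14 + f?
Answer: 0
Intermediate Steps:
N(A, R) = 2*A
f = 0 (f = 0*4 = 0)
N(0, 1)*14 + f = (2*0)*14 + 0 = 0*14 + 0 = 0 + 0 = 0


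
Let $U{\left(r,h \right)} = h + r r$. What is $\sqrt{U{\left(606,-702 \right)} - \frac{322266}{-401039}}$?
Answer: $\frac{2 \sqrt{14737656995796147}}{401039} \approx 605.42$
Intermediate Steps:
$U{\left(r,h \right)} = h + r^{2}$
$\sqrt{U{\left(606,-702 \right)} - \frac{322266}{-401039}} = \sqrt{\left(-702 + 606^{2}\right) - \frac{322266}{-401039}} = \sqrt{\left(-702 + 367236\right) - - \frac{322266}{401039}} = \sqrt{366534 + \frac{322266}{401039}} = \sqrt{\frac{146994751092}{401039}} = \frac{2 \sqrt{14737656995796147}}{401039}$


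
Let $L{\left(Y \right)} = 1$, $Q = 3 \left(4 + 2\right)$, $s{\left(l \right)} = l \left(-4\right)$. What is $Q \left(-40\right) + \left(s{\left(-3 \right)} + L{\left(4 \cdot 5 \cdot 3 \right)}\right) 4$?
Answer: $-668$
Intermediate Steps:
$s{\left(l \right)} = - 4 l$
$Q = 18$ ($Q = 3 \cdot 6 = 18$)
$Q \left(-40\right) + \left(s{\left(-3 \right)} + L{\left(4 \cdot 5 \cdot 3 \right)}\right) 4 = 18 \left(-40\right) + \left(\left(-4\right) \left(-3\right) + 1\right) 4 = -720 + \left(12 + 1\right) 4 = -720 + 13 \cdot 4 = -720 + 52 = -668$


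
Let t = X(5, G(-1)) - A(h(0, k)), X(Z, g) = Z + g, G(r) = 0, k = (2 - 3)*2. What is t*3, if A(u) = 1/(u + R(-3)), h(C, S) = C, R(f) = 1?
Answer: 12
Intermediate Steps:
k = -2 (k = -1*2 = -2)
A(u) = 1/(1 + u) (A(u) = 1/(u + 1) = 1/(1 + u))
t = 4 (t = (5 + 0) - 1/(1 + 0) = 5 - 1/1 = 5 - 1*1 = 5 - 1 = 4)
t*3 = 4*3 = 12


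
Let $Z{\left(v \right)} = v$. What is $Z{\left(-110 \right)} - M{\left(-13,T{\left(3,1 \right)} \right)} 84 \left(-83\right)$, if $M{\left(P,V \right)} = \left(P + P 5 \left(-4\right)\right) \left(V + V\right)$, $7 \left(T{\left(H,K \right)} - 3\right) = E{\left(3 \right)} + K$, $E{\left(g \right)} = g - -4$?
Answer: $14268586$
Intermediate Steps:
$E{\left(g \right)} = 4 + g$ ($E{\left(g \right)} = g + 4 = 4 + g$)
$T{\left(H,K \right)} = 4 + \frac{K}{7}$ ($T{\left(H,K \right)} = 3 + \frac{\left(4 + 3\right) + K}{7} = 3 + \frac{7 + K}{7} = 3 + \left(1 + \frac{K}{7}\right) = 4 + \frac{K}{7}$)
$M{\left(P,V \right)} = - 38 P V$ ($M{\left(P,V \right)} = \left(P + 5 P \left(-4\right)\right) 2 V = \left(P - 20 P\right) 2 V = - 19 P 2 V = - 38 P V$)
$Z{\left(-110 \right)} - M{\left(-13,T{\left(3,1 \right)} \right)} 84 \left(-83\right) = -110 - \left(-38\right) \left(-13\right) \left(4 + \frac{1}{7} \cdot 1\right) 84 \left(-83\right) = -110 - \left(-38\right) \left(-13\right) \left(4 + \frac{1}{7}\right) 84 \left(-83\right) = -110 - \left(-38\right) \left(-13\right) \frac{29}{7} \cdot 84 \left(-83\right) = -110 - \frac{14326}{7} \cdot 84 \left(-83\right) = -110 - 171912 \left(-83\right) = -110 - -14268696 = -110 + 14268696 = 14268586$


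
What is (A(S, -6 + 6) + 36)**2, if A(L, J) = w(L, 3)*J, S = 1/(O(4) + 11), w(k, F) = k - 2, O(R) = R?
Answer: 1296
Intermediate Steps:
w(k, F) = -2 + k
S = 1/15 (S = 1/(4 + 11) = 1/15 ≈ 0.066667)
A(L, J) = J*(-2 + L) (A(L, J) = (-2 + L)*J = J*(-2 + L))
(A(S, -6 + 6) + 36)**2 = ((-6 + 6)*(-2 + 1/15) + 36)**2 = (0*(-29/15) + 36)**2 = (0 + 36)**2 = 36**2 = 1296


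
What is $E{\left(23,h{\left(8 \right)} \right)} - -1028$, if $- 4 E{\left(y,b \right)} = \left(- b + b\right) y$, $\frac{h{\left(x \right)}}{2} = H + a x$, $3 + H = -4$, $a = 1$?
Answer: $1028$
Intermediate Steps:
$H = -7$ ($H = -3 - 4 = -7$)
$h{\left(x \right)} = -14 + 2 x$ ($h{\left(x \right)} = 2 \left(-7 + 1 x\right) = 2 \left(-7 + x\right) = -14 + 2 x$)
$E{\left(y,b \right)} = 0$ ($E{\left(y,b \right)} = - \frac{\left(- b + b\right) y}{4} = - \frac{0 y}{4} = \left(- \frac{1}{4}\right) 0 = 0$)
$E{\left(23,h{\left(8 \right)} \right)} - -1028 = 0 - -1028 = 0 + 1028 = 1028$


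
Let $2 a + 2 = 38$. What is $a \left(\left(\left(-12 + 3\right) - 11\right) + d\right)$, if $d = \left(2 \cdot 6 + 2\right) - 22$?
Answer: $-504$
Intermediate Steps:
$a = 18$ ($a = -1 + \frac{1}{2} \cdot 38 = -1 + 19 = 18$)
$d = -8$ ($d = \left(12 + 2\right) - 22 = 14 - 22 = -8$)
$a \left(\left(\left(-12 + 3\right) - 11\right) + d\right) = 18 \left(\left(\left(-12 + 3\right) - 11\right) - 8\right) = 18 \left(\left(-9 - 11\right) - 8\right) = 18 \left(-20 - 8\right) = 18 \left(-28\right) = -504$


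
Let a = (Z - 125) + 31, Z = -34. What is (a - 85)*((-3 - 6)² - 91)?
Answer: 2130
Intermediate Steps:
a = -128 (a = (-34 - 125) + 31 = -159 + 31 = -128)
(a - 85)*((-3 - 6)² - 91) = (-128 - 85)*((-3 - 6)² - 91) = -213*((-9)² - 91) = -213*(81 - 91) = -213*(-10) = 2130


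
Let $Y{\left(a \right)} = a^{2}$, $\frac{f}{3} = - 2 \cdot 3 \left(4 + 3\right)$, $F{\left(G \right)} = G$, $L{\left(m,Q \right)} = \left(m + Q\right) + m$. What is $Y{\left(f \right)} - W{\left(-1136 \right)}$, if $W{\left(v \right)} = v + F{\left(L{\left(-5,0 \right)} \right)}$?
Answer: $17022$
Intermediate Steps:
$L{\left(m,Q \right)} = Q + 2 m$ ($L{\left(m,Q \right)} = \left(Q + m\right) + m = Q + 2 m$)
$W{\left(v \right)} = -10 + v$ ($W{\left(v \right)} = v + \left(0 + 2 \left(-5\right)\right) = v + \left(0 - 10\right) = v - 10 = -10 + v$)
$f = -126$ ($f = 3 \left(- 2 \cdot 3 \left(4 + 3\right)\right) = 3 \left(- 2 \cdot 3 \cdot 7\right) = 3 \left(\left(-2\right) 21\right) = 3 \left(-42\right) = -126$)
$Y{\left(f \right)} - W{\left(-1136 \right)} = \left(-126\right)^{2} - \left(-10 - 1136\right) = 15876 - -1146 = 15876 + 1146 = 17022$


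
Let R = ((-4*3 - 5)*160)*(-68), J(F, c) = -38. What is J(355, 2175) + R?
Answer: 184922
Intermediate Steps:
R = 184960 (R = ((-12 - 5)*160)*(-68) = -17*160*(-68) = -2720*(-68) = 184960)
J(355, 2175) + R = -38 + 184960 = 184922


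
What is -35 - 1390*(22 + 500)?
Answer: -725615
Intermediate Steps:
-35 - 1390*(22 + 500) = -35 - 1390*522 = -35 - 725580 = -725615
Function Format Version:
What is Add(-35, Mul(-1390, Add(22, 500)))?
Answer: -725615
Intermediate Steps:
Add(-35, Mul(-1390, Add(22, 500))) = Add(-35, Mul(-1390, 522)) = Add(-35, -725580) = -725615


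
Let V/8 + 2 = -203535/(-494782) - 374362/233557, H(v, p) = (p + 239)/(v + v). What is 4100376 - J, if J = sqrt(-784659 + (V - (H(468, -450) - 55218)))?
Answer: 4100376 - I*sqrt(59266325553449681494922616824146)/9013664366772 ≈ 4.1004e+6 - 854.09*I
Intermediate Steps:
H(v, p) = (239 + p)/(2*v) (H(v, p) = (239 + p)/((2*v)) = (239 + p)*(1/(2*v)) = (239 + p)/(2*v))
V = -1475240616948/57779899787 (V = -16 + 8*(-203535/(-494782) - 374362/233557) = -16 + 8*(-203535*(-1/494782) - 374362*1/233557) = -16 + 8*(203535/494782 - 374362/233557) = -16 + 8*(-137690555089/115559799574) = -16 - 550762220356/57779899787 = -1475240616948/57779899787 ≈ -25.532)
J = I*sqrt(59266325553449681494922616824146)/9013664366772 (J = sqrt(-784659 + (-1475240616948/57779899787 - ((1/2)*(239 - 450)/468 - 55218))) = sqrt(-784659 + (-1475240616948/57779899787 - ((1/2)*(1/468)*(-211) - 55218))) = sqrt(-784659 + (-1475240616948/57779899787 - (-211/936 - 55218))) = sqrt(-784659 + (-1475240616948/57779899787 - 1*(-51684259/936))) = sqrt(-784659 + (-1475240616948/57779899787 + 51684259/936)) = sqrt(-784659 + 2984930480367889505/54081986200632) = sqrt(-39450986729833814983/54081986200632) = I*sqrt(59266325553449681494922616824146)/9013664366772 ≈ 854.09*I)
4100376 - J = 4100376 - I*sqrt(59266325553449681494922616824146)/9013664366772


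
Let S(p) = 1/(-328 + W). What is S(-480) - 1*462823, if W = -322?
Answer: -300834951/650 ≈ -4.6282e+5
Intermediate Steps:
S(p) = -1/650 (S(p) = 1/(-328 - 322) = 1/(-650) = -1/650)
S(-480) - 1*462823 = -1/650 - 1*462823 = -1/650 - 462823 = -300834951/650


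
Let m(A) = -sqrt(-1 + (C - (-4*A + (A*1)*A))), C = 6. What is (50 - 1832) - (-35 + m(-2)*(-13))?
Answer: -1747 - 13*I*sqrt(7) ≈ -1747.0 - 34.395*I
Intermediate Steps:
m(A) = -sqrt(5 - A**2 + 4*A) (m(A) = -sqrt(-1 + (6 - (-4*A + (A*1)*A))) = -sqrt(-1 + (6 - (-4*A + A*A))) = -sqrt(-1 + (6 - (-4*A + A**2))) = -sqrt(-1 + (6 - (A**2 - 4*A))) = -sqrt(-1 + (6 + (-A**2 + 4*A))) = -sqrt(-1 + (6 - A**2 + 4*A)) = -sqrt(5 - A**2 + 4*A))
(50 - 1832) - (-35 + m(-2)*(-13)) = (50 - 1832) - (-35 - sqrt(5 - 1*(-2)**2 + 4*(-2))*(-13)) = -1782 - (-35 - sqrt(5 - 1*4 - 8)*(-13)) = -1782 - (-35 - sqrt(5 - 4 - 8)*(-13)) = -1782 - (-35 - sqrt(-7)*(-13)) = -1782 - (-35 - I*sqrt(7)*(-13)) = -1782 - (-35 + 13*I*sqrt(7)) = -1782 + (35 - 13*I*sqrt(7)) = -1747 - 13*I*sqrt(7)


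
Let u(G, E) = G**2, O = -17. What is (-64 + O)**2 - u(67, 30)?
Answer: 2072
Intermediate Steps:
(-64 + O)**2 - u(67, 30) = (-64 - 17)**2 - 1*67**2 = (-81)**2 - 1*4489 = 6561 - 4489 = 2072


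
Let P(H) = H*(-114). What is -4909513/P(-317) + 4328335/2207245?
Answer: -2136016130291/15953083962 ≈ -133.89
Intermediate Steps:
P(H) = -114*H
-4909513/P(-317) + 4328335/2207245 = -4909513/((-114*(-317))) + 4328335/2207245 = -4909513/36138 + 4328335*(1/2207245) = -4909513*1/36138 + 865667/441449 = -4909513/36138 + 865667/441449 = -2136016130291/15953083962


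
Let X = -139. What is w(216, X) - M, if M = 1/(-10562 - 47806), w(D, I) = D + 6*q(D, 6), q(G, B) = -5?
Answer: 10856449/58368 ≈ 186.00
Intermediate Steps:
w(D, I) = -30 + D (w(D, I) = D + 6*(-5) = D - 30 = -30 + D)
M = -1/58368 (M = 1/(-58368) = -1/58368 ≈ -1.7133e-5)
w(216, X) - M = (-30 + 216) - 1*(-1/58368) = 186 + 1/58368 = 10856449/58368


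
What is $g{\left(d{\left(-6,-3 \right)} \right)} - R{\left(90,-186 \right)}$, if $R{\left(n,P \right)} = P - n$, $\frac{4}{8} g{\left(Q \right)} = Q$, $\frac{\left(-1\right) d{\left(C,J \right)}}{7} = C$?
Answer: $360$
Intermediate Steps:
$d{\left(C,J \right)} = - 7 C$
$g{\left(Q \right)} = 2 Q$
$g{\left(d{\left(-6,-3 \right)} \right)} - R{\left(90,-186 \right)} = 2 \left(\left(-7\right) \left(-6\right)\right) - \left(-186 - 90\right) = 2 \cdot 42 - \left(-186 - 90\right) = 84 - -276 = 84 + 276 = 360$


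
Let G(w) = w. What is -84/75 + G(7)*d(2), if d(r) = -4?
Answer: -728/25 ≈ -29.120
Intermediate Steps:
-84/75 + G(7)*d(2) = -84/75 + 7*(-4) = -84*1/75 - 28 = -28/25 - 28 = -728/25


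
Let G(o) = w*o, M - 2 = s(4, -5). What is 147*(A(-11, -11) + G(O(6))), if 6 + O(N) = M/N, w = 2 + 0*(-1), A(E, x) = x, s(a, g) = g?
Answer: -3528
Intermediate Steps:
w = 2 (w = 2 + 0 = 2)
M = -3 (M = 2 - 5 = -3)
O(N) = -6 - 3/N
G(o) = 2*o
147*(A(-11, -11) + G(O(6))) = 147*(-11 + 2*(-6 - 3/6)) = 147*(-11 + 2*(-6 - 3*⅙)) = 147*(-11 + 2*(-6 - ½)) = 147*(-11 + 2*(-13/2)) = 147*(-11 - 13) = 147*(-24) = -3528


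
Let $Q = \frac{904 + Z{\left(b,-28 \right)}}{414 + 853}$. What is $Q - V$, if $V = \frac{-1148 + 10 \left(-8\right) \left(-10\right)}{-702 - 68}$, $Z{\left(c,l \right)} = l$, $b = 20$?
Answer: $\frac{16686}{69685} \approx 0.23945$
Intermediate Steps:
$Q = \frac{876}{1267}$ ($Q = \frac{904 - 28}{414 + 853} = \frac{876}{1267} \approx 0.6914$)
$V = \frac{174}{385}$ ($V = \frac{-1148 - -800}{-770} = \left(-1148 + 800\right) \left(- \frac{1}{770}\right) = \left(-348\right) \left(- \frac{1}{770}\right) = \frac{174}{385} \approx 0.45195$)
$Q - V = \frac{876}{1267} - \frac{174}{385} = \frac{16686}{69685}$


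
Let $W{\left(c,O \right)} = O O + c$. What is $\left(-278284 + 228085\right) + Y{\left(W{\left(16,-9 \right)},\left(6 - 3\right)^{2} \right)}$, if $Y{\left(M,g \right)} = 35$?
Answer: $-50164$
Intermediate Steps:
$W{\left(c,O \right)} = c + O^{2}$ ($W{\left(c,O \right)} = O^{2} + c = c + O^{2}$)
$\left(-278284 + 228085\right) + Y{\left(W{\left(16,-9 \right)},\left(6 - 3\right)^{2} \right)} = \left(-278284 + 228085\right) + 35 = -50199 + 35 = -50164$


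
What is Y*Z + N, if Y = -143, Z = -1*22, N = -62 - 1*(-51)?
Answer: 3135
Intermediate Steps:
N = -11 (N = -62 + 51 = -11)
Z = -22
Y*Z + N = -143*(-22) - 11 = 3146 - 11 = 3135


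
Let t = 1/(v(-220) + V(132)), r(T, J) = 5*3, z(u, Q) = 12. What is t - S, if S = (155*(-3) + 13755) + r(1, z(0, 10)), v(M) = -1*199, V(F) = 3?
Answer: -2607781/196 ≈ -13305.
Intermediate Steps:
v(M) = -199
r(T, J) = 15
S = 13305 (S = (155*(-3) + 13755) + 15 = (-465 + 13755) + 15 = 13290 + 15 = 13305)
t = -1/196 (t = 1/(-199 + 3) = 1/(-196) = -1/196 ≈ -0.0051020)
t - S = -1/196 - 1*13305 = -1/196 - 13305 = -2607781/196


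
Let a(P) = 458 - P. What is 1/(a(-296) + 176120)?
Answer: 1/176874 ≈ 5.6537e-6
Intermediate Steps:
1/(a(-296) + 176120) = 1/((458 - 1*(-296)) + 176120) = 1/((458 + 296) + 176120) = 1/(754 + 176120) = 1/176874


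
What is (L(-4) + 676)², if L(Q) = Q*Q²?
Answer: 374544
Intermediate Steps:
L(Q) = Q³
(L(-4) + 676)² = ((-4)³ + 676)² = (-64 + 676)² = 612² = 374544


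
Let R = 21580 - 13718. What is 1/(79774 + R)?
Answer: 1/87636 ≈ 1.1411e-5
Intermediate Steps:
R = 7862
1/(79774 + R) = 1/(79774 + 7862) = 1/87636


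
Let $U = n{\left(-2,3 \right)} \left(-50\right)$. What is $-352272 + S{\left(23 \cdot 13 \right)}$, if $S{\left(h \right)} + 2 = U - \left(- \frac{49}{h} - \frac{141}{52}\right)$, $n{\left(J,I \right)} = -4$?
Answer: $- \frac{421077065}{1196} \approx -3.5207 \cdot 10^{5}$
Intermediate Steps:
$U = 200$ ($U = \left(-4\right) \left(-50\right) = 200$)
$S{\left(h \right)} = \frac{10437}{52} + \frac{49}{h}$ ($S{\left(h \right)} = -2 - \left(-200 - \frac{141}{52} - \frac{49}{h}\right) = -2 + \left(200 - \left(- \frac{49}{h} - \frac{141}{52}\right)\right) = -2 + \left(200 - \left(- \frac{141}{52} - \frac{49}{h}\right)\right) = -2 + \left(200 + \left(\frac{141}{52} + \frac{49}{h}\right)\right) = -2 + \left(\frac{10541}{52} + \frac{49}{h}\right) = \frac{10437}{52} + \frac{49}{h}$)
$-352272 + S{\left(23 \cdot 13 \right)} = -352272 + \left(\frac{10437}{52} + \frac{49}{23 \cdot 13}\right) = -352272 + \left(\frac{10437}{52} + \frac{49}{299}\right) = -352272 + \frac{240247}{1196} = - \frac{421077065}{1196}$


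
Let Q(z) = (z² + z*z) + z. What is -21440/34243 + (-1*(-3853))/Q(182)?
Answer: -1292320921/2274762490 ≈ -0.56811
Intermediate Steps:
Q(z) = z + 2*z² (Q(z) = (z² + z²) + z = 2*z² + z = z + 2*z²)
-21440/34243 + (-1*(-3853))/Q(182) = -21440/34243 + (-1*(-3853))/((182*(1 + 2*182))) = -21440*1/34243 + 3853/((182*(1 + 364))) = -21440/34243 + 3853/((182*365)) = -21440/34243 + 3853/66430 = -1292320921/2274762490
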